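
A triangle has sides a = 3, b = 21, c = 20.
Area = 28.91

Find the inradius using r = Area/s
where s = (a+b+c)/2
s = (3 + 21 + 20)/2 = 44/2 = 22
r = Area/s = 28.91/22 ≈ 1.31409

r = 1.314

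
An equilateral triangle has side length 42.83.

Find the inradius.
r = Area/s with s the semi-perimeter.
Area = (√3/4)·42.83² = (√3/4)·1834.4089 ≈ 0.433013·1834.4089 ≈ 794.322
s = 3·42.83/2 = 64.245
r ≈ 794.322/64.245 ≈ 12.364
(Equivalently r = side/(2√3) = 42.83/3.4641 ≈ 12.364.)

r = 12.36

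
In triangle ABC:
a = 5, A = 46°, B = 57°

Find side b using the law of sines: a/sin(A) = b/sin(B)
a/sin(A) = b/sin(B)  ⇒  b = a·sin(B)/sin(A) = 5·sin(57°)/sin(46°)
sin(57°) ≈ 0.838671, sin(46°) ≈ 0.71934
b ≈ 5·0.838671/0.71934 ≈ 4.19335/0.71934 ≈ 5.82945

b = 5.829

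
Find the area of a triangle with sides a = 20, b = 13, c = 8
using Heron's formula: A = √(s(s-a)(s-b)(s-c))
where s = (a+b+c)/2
s = (20 + 13 + 8)/2 = 41/2 = 20.5
s − a = 0.5, s − b = 7.5, s − c = 12.5
s(s−a)(s−b)(s−c) = 20.5·0.5·7.5·12.5 = 960.9375
Area = √960.9375 ≈ 30.999

s = 20.5, Area = 31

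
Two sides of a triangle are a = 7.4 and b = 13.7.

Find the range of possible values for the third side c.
Triangle inequality: |a − b| < c < a + b
|a − b| = |7.4 − 13.7| = 6.3
a + b = 7.4 + 13.7 = 21.1

6.3 < c < 21.1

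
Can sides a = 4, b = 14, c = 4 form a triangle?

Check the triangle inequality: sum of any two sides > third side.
a + b vs c: 4 + 14 = 18 > 4  ✓
a + c vs b: 4 + 4 = 8 ≤ 14  ✗
b + c vs a: 14 + 4 = 18 > 4  ✓

No: 4 + 4 = 8 is not > 14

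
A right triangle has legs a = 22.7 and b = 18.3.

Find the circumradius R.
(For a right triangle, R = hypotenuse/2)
Hypotenuse c = √(a² + b²) = √(515.29 + 334.89) = √850.18 ≈ 29.1578
R = c/2 ≈ 29.1578/2 ≈ 14.5789

R = 14.58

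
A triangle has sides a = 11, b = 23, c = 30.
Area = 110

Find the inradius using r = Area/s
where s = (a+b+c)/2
s = (11 + 23 + 30)/2 = 64/2 = 32
r = Area/s = 110/32 ≈ 3.4375

r = 3.438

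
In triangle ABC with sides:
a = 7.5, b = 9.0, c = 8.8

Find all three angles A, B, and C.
Law of cosines for each angle (a² = 56.25, b² = 81, c² = 77.44):
cos(A) = (b² + c² − a²)/(2bc) = (81 + 77.44 − 56.25)/(2·9.0·8.8) = 102.19/158.4 ≈ 0.645139  ⇒  A ≈ 49.8239°
cos(B) = (a² + c² − b²)/(2ac) = (56.25 + 77.44 − 81)/(2·7.5·8.8) = 52.69/132 ≈ 0.399167  ⇒  B ≈ 66.4739°
cos(C) = (a² + b² − c²)/(2ab) = (56.25 + 81 − 77.44)/(2·7.5·9.0) = 59.81/135 ≈ 0.443037  ⇒  C ≈ 63.7022°
Check: A + B + C ≈ 180°

A = 49.82°, B = 66.47°, C = 63.7°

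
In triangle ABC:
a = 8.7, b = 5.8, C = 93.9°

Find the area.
Two sides and the included angle (SAS): A = ½·a·b·sin(C) = ½·8.7·5.8·sin(93.9°)
sin(93.9°) ≈ 0.997684
A ≈ ½·50.46·0.997684 = 25.23·0.997684 ≈ 25.1716

Area = 25.17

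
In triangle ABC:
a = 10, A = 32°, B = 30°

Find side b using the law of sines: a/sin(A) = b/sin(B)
a/sin(A) = b/sin(B)  ⇒  b = a·sin(B)/sin(A) = 10·sin(30°)/sin(32°)
sin(30°) ≈ 0.5, sin(32°) ≈ 0.529919
b ≈ 10·0.5/0.529919 ≈ 5/0.529919 ≈ 9.4354

b = 9.435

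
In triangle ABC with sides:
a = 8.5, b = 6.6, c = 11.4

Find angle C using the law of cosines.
c² = a² + b² − 2ab·cos(C)  ⇒  cos(C) = (a² + b² − c²)/(2ab)
cos(C) = (8.5² + 6.6² − 11.4²)/(2·8.5·6.6) = (72.25 + 43.56 − 129.96)/112.2 = -14.15/112.2 ≈ -0.126114
C = arccos(-0.126114) ≈ 97.2451°

C = 97.25°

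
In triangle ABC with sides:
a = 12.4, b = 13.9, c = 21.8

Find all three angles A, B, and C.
Law of cosines for each angle (a² = 153.76, b² = 193.21, c² = 475.24):
cos(A) = (b² + c² − a²)/(2bc) = (193.21 + 475.24 − 153.76)/(2·13.9·21.8) = 514.69/606.04 ≈ 0.849267  ⇒  A ≈ 31.8679°
cos(B) = (a² + c² − b²)/(2ac) = (153.76 + 475.24 − 193.21)/(2·12.4·21.8) = 435.79/540.64 ≈ 0.806063  ⇒  B ≈ 36.2869°
cos(C) = (a² + b² − c²)/(2ab) = (153.76 + 193.21 − 475.24)/(2·12.4·13.9) = -128.27/344.72 ≈ -0.372099  ⇒  C ≈ 111.845°
Check: A + B + C ≈ 180°

A = 31.87°, B = 36.29°, C = 111.8°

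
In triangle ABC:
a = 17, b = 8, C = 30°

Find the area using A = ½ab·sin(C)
A = ½·a·b·sin(C) = ½·17·8·sin(30°)
sin(30°) ≈ 0.5
A ≈ ½·136·0.5 = 68·0.5 ≈ 34

Area = 34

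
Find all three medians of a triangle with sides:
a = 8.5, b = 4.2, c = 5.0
Median formula: m_a = ½√(2b² + 2c² − a²) (and cyclically). a² = 72.25, b² = 17.64, c² = 25.
m_a = ½√(2·17.64 + 2·25 − 72.25) = ½√13.03 ≈ ½·3.60971 ≈ 1.80485
m_b = ½√(2·72.25 + 2·25 − 17.64) = ½√176.86 ≈ ½·13.2989 ≈ 6.64944
m_c = ½√(2·72.25 + 2·17.64 − 25) = ½√154.78 ≈ ½·12.4411 ≈ 6.22053

m_a = 1.805, m_b = 6.649, m_c = 6.221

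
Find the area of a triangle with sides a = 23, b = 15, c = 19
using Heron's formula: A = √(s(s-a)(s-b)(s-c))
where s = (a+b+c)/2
s = (23 + 15 + 19)/2 = 57/2 = 28.5
s − a = 5.5, s − b = 13.5, s − c = 9.5
s(s−a)(s−b)(s−c) = 28.5·5.5·13.5·9.5 = 20103.1875
Area = √20103.1875 ≈ 141.786

s = 28.5, Area = 141.8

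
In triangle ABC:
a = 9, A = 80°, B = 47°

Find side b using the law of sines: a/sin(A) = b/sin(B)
a/sin(A) = b/sin(B)  ⇒  b = a·sin(B)/sin(A) = 9·sin(47°)/sin(80°)
sin(47°) ≈ 0.731354, sin(80°) ≈ 0.984808
b ≈ 9·0.731354/0.984808 ≈ 6.58218/0.984808 ≈ 6.68372

b = 6.684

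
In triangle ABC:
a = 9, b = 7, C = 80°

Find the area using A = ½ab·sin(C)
A = ½·a·b·sin(C) = ½·9·7·sin(80°)
sin(80°) ≈ 0.984808
A ≈ ½·63·0.984808 = 31.5·0.984808 ≈ 31.0214

Area = 31.02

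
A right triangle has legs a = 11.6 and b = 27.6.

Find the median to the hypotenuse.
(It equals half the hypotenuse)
Hypotenuse c = √(a² + b²) = √(134.56 + 761.76) = √896.32 ≈ 29.9386
Median to hypotenuse = c/2 ≈ 29.9386/2 ≈ 14.9693

Median = 14.97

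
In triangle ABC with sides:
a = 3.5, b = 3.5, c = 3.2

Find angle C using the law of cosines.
c² = a² + b² − 2ab·cos(C)  ⇒  cos(C) = (a² + b² − c²)/(2ab)
cos(C) = (3.5² + 3.5² − 3.2²)/(2·3.5·3.5) = (12.25 + 12.25 − 10.24)/24.5 = 14.26/24.5 ≈ 0.582041
C = arccos(0.582041) ≈ 54.4058°

C = 54.41°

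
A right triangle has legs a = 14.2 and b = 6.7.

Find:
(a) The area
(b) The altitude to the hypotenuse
(a) The legs are perpendicular, so Area = ½·a·b = ½·14.2·6.7 = ½·95.14 = 47.57
(b) Hypotenuse c = √(a² + b²) = √(201.64 + 44.89) = √246.53 ≈ 15.7013
    Area = ½·c·h_c  ⇒  h_c = 2·Area/c = 95.14/15.7013 ≈ 6.05938

Area = 47.57, h_c = 6.059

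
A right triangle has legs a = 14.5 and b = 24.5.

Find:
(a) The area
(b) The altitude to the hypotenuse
(a) The legs are perpendicular, so Area = ½·a·b = ½·14.5·24.5 = ½·355.25 = 177.625
(b) Hypotenuse c = √(a² + b²) = √(210.25 + 600.25) = √810.5 ≈ 28.4693
    Area = ½·c·h_c  ⇒  h_c = 2·Area/c = 355.25/28.4693 ≈ 12.4784

Area = 177.625, h_c = 12.48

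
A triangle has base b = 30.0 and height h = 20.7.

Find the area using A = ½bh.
A = ½·b·h = ½·30.0·20.7 = ½·621 = 310.5

Area = 310.5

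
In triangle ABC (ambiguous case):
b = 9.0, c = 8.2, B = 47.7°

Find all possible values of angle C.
b/sin(B) = c/sin(C)  ⇒  sin(C) = c·sin(B)/b = 8.2·sin(47.7°)/9.0
sin(47.7°) ≈ 0.739631
sin(C) ≈ 8.2·0.739631/9.0 ≈ 6.06497/9.0 ≈ 0.673886
Candidate 1: C₁ = arcsin(0.673886) ≈ 42.3677°  →  A = 180° − 47.7° − 42.3677° ≈ 89.9323° > 0, valid
Candidate 2: C₂ = 180° − C₁ ≈ 137.632°  →  A = 180° − 47.7° − 137.632° ≈ -5.3323° ≤ 0, not a valid triangle

C = 42.37° (one solution)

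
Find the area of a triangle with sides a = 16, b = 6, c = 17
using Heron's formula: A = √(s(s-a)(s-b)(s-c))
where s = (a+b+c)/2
s = (16 + 6 + 17)/2 = 39/2 = 19.5
s − a = 3.5, s − b = 13.5, s − c = 2.5
s(s−a)(s−b)(s−c) = 19.5·3.5·13.5·2.5 = 2303.4375
Area = √2303.4375 ≈ 47.9941

s = 19.5, Area = 47.99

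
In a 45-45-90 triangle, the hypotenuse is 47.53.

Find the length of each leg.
In a 45-45-90 triangle hypotenuse = leg·√2, so leg = hypotenuse/√2.
Leg = 47.53/√2 ≈ 47.53/1.41421 ≈ 33.6088

Each leg = 33.61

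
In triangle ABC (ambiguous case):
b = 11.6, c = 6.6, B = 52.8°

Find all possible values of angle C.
b/sin(B) = c/sin(C)  ⇒  sin(C) = c·sin(B)/b = 6.6·sin(52.8°)/11.6
sin(52.8°) ≈ 0.79653
sin(C) ≈ 6.6·0.79653/11.6 ≈ 5.2571/11.6 ≈ 0.453198
Candidate 1: C₁ = arcsin(0.453198) ≈ 26.9491°  →  A = 180° − 52.8° − 26.9491° ≈ 100.251° > 0, valid
Candidate 2: C₂ = 180° − C₁ ≈ 153.051°  →  A = 180° − 52.8° − 153.051° ≈ -25.8509° ≤ 0, not a valid triangle

C = 26.95° (one solution)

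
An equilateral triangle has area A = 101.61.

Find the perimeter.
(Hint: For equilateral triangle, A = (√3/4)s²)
A = (√3/4)s²  ⇒  s² = 4A/√3 = 4·101.61/√3 = 406.44/1.73205 ≈ 234.658
s ≈ √234.658 ≈ 15.3186
Perimeter = 3s ≈ 3·15.3186 ≈ 45.9557

Perimeter = 45.96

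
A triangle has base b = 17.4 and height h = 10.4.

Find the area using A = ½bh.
A = ½·b·h = ½·17.4·10.4 = ½·180.96 = 90.48

Area = 90.48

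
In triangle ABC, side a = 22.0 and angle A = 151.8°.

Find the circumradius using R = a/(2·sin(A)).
R = a/(2·sin(A)) = 22.0/(2·sin(151.8°))
sin(151.8°) ≈ 0.472551
R ≈ 22.0/(2·0.472551) = 22.0/0.945102 ≈ 23.2779

R = 23.28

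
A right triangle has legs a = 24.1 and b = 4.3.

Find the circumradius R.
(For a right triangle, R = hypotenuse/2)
Hypotenuse c = √(a² + b²) = √(580.81 + 18.49) = √599.3 ≈ 24.4806
R = c/2 ≈ 24.4806/2 ≈ 12.2403

R = 12.24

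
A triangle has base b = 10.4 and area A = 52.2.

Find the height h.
A = ½·b·h  ⇒  h = 2A/b = 2·52.2/10.4 = 104.4/10.4 ≈ 10.0385

h = 10.04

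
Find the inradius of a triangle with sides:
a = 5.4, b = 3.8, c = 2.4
r = Area/s where s is the semi-perimeter.
s = (5.4 + 3.8 + 2.4)/2 = 11.6/2 = 5.8
Area = √(s(s−a)(s−b)(s−c)) = √(5.8·0.4·2·3.4) ≈ √15.776 ≈ 3.9719
r ≈ 3.9719/5.8 ≈ 0.684811

r = 0.6848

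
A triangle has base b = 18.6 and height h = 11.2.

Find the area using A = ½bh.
A = ½·b·h = ½·18.6·11.2 = ½·208.32 = 104.16

Area = 104.16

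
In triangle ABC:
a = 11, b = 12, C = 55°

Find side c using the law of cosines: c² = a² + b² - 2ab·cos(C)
c² = 11² + 12² − 2·11·12·cos(55°)
cos(55°) ≈ 0.573576
c² ≈ 121 + 144 − 264·(0.573576) ≈ 265 − 151.424 ≈ 113.576
c ≈ √113.576 ≈ 10.6572

c = 10.66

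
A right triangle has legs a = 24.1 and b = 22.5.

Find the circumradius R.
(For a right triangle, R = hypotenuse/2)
Hypotenuse c = √(a² + b²) = √(580.81 + 506.25) = √1087.06 ≈ 32.9706
R = c/2 ≈ 32.9706/2 ≈ 16.4853

R = 16.49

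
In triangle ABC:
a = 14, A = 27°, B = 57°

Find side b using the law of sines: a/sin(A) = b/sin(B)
a/sin(A) = b/sin(B)  ⇒  b = a·sin(B)/sin(A) = 14·sin(57°)/sin(27°)
sin(57°) ≈ 0.838671, sin(27°) ≈ 0.45399
b ≈ 14·0.838671/0.45399 ≈ 11.7414/0.45399 ≈ 25.8626

b = 25.86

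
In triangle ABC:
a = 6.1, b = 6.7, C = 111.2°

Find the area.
Two sides and the included angle (SAS): A = ½·a·b·sin(C) = ½·6.1·6.7·sin(111.2°)
sin(111.2°) ≈ 0.932324
A ≈ ½·40.87·0.932324 = 20.435·0.932324 ≈ 19.052

Area = 19.05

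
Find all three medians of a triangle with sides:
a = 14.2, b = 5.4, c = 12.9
Median formula: m_a = ½√(2b² + 2c² − a²) (and cyclically). a² = 201.64, b² = 29.16, c² = 166.41.
m_a = ½√(2·29.16 + 2·166.41 − 201.64) = ½√189.5 ≈ ½·13.7659 ≈ 6.88295
m_b = ½√(2·201.64 + 2·166.41 − 29.16) = ½√706.94 ≈ ½·26.5883 ≈ 13.2942
m_c = ½√(2·201.64 + 2·29.16 − 166.41) = ½√295.19 ≈ ½·17.1811 ≈ 8.59055

m_a = 6.883, m_b = 13.29, m_c = 8.591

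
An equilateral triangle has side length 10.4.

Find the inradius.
r = Area/s with s the semi-perimeter.
Area = (√3/4)·10.4² = (√3/4)·108.16 ≈ 0.433013·108.16 ≈ 46.8347
s = 3·10.4/2 = 15.6
r ≈ 46.8347/15.6 ≈ 3.00222
(Equivalently r = side/(2√3) = 10.4/3.4641 ≈ 3.00222.)

r = 3.002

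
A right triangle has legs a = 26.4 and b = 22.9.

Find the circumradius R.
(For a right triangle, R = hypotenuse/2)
Hypotenuse c = √(a² + b²) = √(696.96 + 524.41) = √1221.37 ≈ 34.9481
R = c/2 ≈ 34.9481/2 ≈ 17.4741

R = 17.47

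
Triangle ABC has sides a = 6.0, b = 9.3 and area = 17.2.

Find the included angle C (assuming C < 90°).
Area = ½·a·b·sin(C)  ⇒  sin(C) = 2·Area/(a·b) = 2·17.2/(6.0·9.3) = 34.4/55.8 ≈ 0.616487
C = arcsin(0.616487) ≈ 38.0601° (taking the acute solution since C < 90°)

C = 38.06°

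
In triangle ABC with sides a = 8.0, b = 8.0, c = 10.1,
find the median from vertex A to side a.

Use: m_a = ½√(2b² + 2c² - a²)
m_a = ½√(2·8.0² + 2·10.1² − 8.0²) = ½√(2·64 + 2·102.01 − 64) = ½√(128 + 204.02 − 64) = ½√268.02
√268.02 ≈ 16.3713, so m_a ≈ 8.18566

m_a = 8.186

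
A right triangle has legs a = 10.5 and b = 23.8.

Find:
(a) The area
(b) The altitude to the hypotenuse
(a) The legs are perpendicular, so Area = ½·a·b = ½·10.5·23.8 = ½·249.9 = 124.95
(b) Hypotenuse c = √(a² + b²) = √(110.25 + 566.44) = √676.69 ≈ 26.0133
    Area = ½·c·h_c  ⇒  h_c = 2·Area/c = 249.9/26.0133 ≈ 9.60664

Area = 124.95, h_c = 9.607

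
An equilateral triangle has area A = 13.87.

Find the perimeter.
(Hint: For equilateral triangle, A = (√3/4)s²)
A = (√3/4)s²  ⇒  s² = 4A/√3 = 4·13.87/√3 = 55.48/1.73205 ≈ 32.0314
s ≈ √32.0314 ≈ 5.65963
Perimeter = 3s ≈ 3·5.65963 ≈ 16.9789

Perimeter = 16.98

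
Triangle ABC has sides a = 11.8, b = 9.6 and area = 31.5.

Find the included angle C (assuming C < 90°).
Area = ½·a·b·sin(C)  ⇒  sin(C) = 2·Area/(a·b) = 2·31.5/(11.8·9.6) = 63/113.28 ≈ 0.556144
C = arcsin(0.556144) ≈ 33.7896° (taking the acute solution since C < 90°)

C = 33.79°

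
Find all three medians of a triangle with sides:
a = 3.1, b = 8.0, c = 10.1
Median formula: m_a = ½√(2b² + 2c² − a²) (and cyclically). a² = 9.61, b² = 64, c² = 102.01.
m_a = ½√(2·64 + 2·102.01 − 9.61) = ½√322.41 ≈ ½·17.9558 ≈ 8.97789
m_b = ½√(2·9.61 + 2·102.01 − 64) = ½√159.24 ≈ ½·12.619 ≈ 6.30952
m_c = ½√(2·9.61 + 2·64 − 102.01) = ½√45.21 ≈ ½·6.72384 ≈ 3.36192

m_a = 8.978, m_b = 6.31, m_c = 3.362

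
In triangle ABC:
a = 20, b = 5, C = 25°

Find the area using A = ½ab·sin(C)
A = ½·a·b·sin(C) = ½·20·5·sin(25°)
sin(25°) ≈ 0.422618
A ≈ ½·100·0.422618 = 50·0.422618 ≈ 21.1309

Area = 21.13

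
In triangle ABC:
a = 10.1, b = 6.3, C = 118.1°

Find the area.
Two sides and the included angle (SAS): A = ½·a·b·sin(C) = ½·10.1·6.3·sin(118.1°)
sin(118.1°) ≈ 0.882127
A ≈ ½·63.63·0.882127 = 31.815·0.882127 ≈ 28.0649

Area = 28.06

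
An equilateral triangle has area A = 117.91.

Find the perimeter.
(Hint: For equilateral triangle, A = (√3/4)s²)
A = (√3/4)s²  ⇒  s² = 4A/√3 = 4·117.91/√3 = 471.64/1.73205 ≈ 272.301
s ≈ √272.301 ≈ 16.5016
Perimeter = 3s ≈ 3·16.5016 ≈ 49.5047

Perimeter = 49.5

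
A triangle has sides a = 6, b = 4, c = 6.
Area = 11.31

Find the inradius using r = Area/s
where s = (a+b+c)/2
s = (6 + 4 + 6)/2 = 16/2 = 8
r = Area/s = 11.31/8 ≈ 1.41375

r = 1.414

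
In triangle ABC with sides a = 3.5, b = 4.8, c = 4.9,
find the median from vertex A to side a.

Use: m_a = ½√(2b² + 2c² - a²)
m_a = ½√(2·4.8² + 2·4.9² − 3.5²) = ½√(2·23.04 + 2·24.01 − 12.25) = ½√(46.08 + 48.02 − 12.25) = ½√81.85
√81.85 ≈ 9.0471, so m_a ≈ 4.52355

m_a = 4.524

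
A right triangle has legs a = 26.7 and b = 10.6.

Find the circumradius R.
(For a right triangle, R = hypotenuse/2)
Hypotenuse c = √(a² + b²) = √(712.89 + 112.36) = √825.25 ≈ 28.7272
R = c/2 ≈ 28.7272/2 ≈ 14.3636

R = 14.36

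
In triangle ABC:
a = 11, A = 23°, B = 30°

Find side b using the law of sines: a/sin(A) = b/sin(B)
a/sin(A) = b/sin(B)  ⇒  b = a·sin(B)/sin(A) = 11·sin(30°)/sin(23°)
sin(30°) ≈ 0.5, sin(23°) ≈ 0.390731
b ≈ 11·0.5/0.390731 ≈ 5.5/0.390731 ≈ 14.0762

b = 14.08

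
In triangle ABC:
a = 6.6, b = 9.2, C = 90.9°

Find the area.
Two sides and the included angle (SAS): A = ½·a·b·sin(C) = ½·6.6·9.2·sin(90.9°)
sin(90.9°) ≈ 0.999877
A ≈ ½·60.72·0.999877 = 30.36·0.999877 ≈ 30.3563

Area = 30.36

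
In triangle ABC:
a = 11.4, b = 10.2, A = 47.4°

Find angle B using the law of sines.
a/sin(A) = b/sin(B)  ⇒  sin(B) = b·sin(A)/a = 10.2·sin(47.4°)/11.4
sin(47.4°) ≈ 0.736097
sin(B) ≈ 10.2·0.736097/11.4 ≈ 7.50819/11.4 ≈ 0.658613
B = arcsin(0.658613) ≈ 41.1942°
(Since b ≤ a we need B ≤ A, so the obtuse alternative 180° − 41.1942° ≈ 138.806° is rejected.)

B = 41.19°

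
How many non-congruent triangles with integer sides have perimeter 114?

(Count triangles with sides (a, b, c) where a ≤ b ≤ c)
Let a ≤ b ≤ c with a + b + c = 114. The only binding inequality is a + b > c, i.e. 114 − c > c, so c < 114/2; and c ≥ 114/3 since c is the largest side.
So 38 ≤ c ≤ 56. For each c, b runs from ⌈(114 − c)/2⌉ up to c (then a = 114 − b − c satisfies 1 ≤ a ≤ b automatically), giving c − ⌈(114 − c)/2⌉ + 1 choices.
Summing over c: 1 + 2 + 4 + 5 + … + 26 + 28  (19 terms, c = 38, …, 56) = 271
Check (closed form: nearest integer to p²/48 for even p, (p+3)²/48 for odd p): 114²/48 = 12996/48 ≈ 270.75 → 271

271 triangles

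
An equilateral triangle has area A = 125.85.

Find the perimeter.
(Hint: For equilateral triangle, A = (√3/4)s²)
A = (√3/4)s²  ⇒  s² = 4A/√3 = 4·125.85/√3 = 503.4/1.73205 ≈ 290.638
s ≈ √290.638 ≈ 17.0481
Perimeter = 3s ≈ 3·17.0481 ≈ 51.1443

Perimeter = 51.14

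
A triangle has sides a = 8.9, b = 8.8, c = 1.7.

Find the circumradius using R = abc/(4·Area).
First find the area with Heron's formula.
s = (8.9 + 8.8 + 1.7)/2 = 9.7
Area = √(s(s−a)(s−b)(s−c)) = √(9.7·0.8·0.9·8) ≈ √55.872 ≈ 7.47476
abc = 8.9·8.8·1.7 = 133.144
R = abc/(4·Area) ≈ 133.144/(4·7.47476) = 133.144/29.899 ≈ 4.45312

R = 4.453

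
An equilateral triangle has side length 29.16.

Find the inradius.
r = Area/s with s the semi-perimeter.
Area = (√3/4)·29.16² = (√3/4)·850.3056 ≈ 0.433013·850.3056 ≈ 368.193
s = 3·29.16/2 = 43.74
r ≈ 368.193/43.74 ≈ 8.41777
(Equivalently r = side/(2√3) = 29.16/3.4641 ≈ 8.41777.)

r = 8.418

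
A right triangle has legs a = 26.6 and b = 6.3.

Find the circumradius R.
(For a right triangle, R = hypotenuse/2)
Hypotenuse c = √(a² + b²) = √(707.56 + 39.69) = √747.25 ≈ 27.3359
R = c/2 ≈ 27.3359/2 ≈ 13.6679

R = 13.67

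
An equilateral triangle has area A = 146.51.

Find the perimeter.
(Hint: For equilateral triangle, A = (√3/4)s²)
A = (√3/4)s²  ⇒  s² = 4A/√3 = 4·146.51/√3 = 586.04/1.73205 ≈ 338.35
s ≈ √338.35 ≈ 18.3943
Perimeter = 3s ≈ 3·18.3943 ≈ 55.1829

Perimeter = 55.18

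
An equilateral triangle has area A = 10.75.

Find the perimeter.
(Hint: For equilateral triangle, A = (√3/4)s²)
A = (√3/4)s²  ⇒  s² = 4A/√3 = 4·10.75/√3 = 43/1.73205 ≈ 24.8261
s ≈ √24.8261 ≈ 4.98258
Perimeter = 3s ≈ 3·4.98258 ≈ 14.9477

Perimeter = 14.95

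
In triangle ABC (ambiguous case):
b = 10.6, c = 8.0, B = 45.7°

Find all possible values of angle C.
b/sin(B) = c/sin(C)  ⇒  sin(C) = c·sin(B)/b = 8.0·sin(45.7°)/10.6
sin(45.7°) ≈ 0.715693
sin(C) ≈ 8.0·0.715693/10.6 ≈ 5.72554/10.6 ≈ 0.540145
Candidate 1: C₁ = arcsin(0.540145) ≈ 32.6935°  →  A = 180° − 45.7° − 32.6935° ≈ 101.606° > 0, valid
Candidate 2: C₂ = 180° − C₁ ≈ 147.306°  →  A = 180° − 45.7° − 147.306° ≈ -13.0065° ≤ 0, not a valid triangle

C = 32.69° (one solution)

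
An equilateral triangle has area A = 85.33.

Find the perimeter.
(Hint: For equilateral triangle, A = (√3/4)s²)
A = (√3/4)s²  ⇒  s² = 4A/√3 = 4·85.33/√3 = 341.32/1.73205 ≈ 197.061
s ≈ √197.061 ≈ 14.0378
Perimeter = 3s ≈ 3·14.0378 ≈ 42.1135

Perimeter = 42.11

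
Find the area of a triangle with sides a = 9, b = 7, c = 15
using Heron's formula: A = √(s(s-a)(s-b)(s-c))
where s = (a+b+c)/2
s = (9 + 7 + 15)/2 = 31/2 = 15.5
s − a = 6.5, s − b = 8.5, s − c = 0.5
s(s−a)(s−b)(s−c) = 15.5·6.5·8.5·0.5 = 428.1875
Area = √428.1875 ≈ 20.6927

s = 15.5, Area = 20.69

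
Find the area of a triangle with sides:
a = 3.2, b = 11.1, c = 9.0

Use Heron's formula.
s = (3.2 + 11.1 + 9.0)/2 = 23.3/2 = 11.65
s − a = 8.45, s − b = 0.55, s − c = 2.65
s(s−a)(s−b)(s−c) = 11.65·8.45·0.55·2.65 ≈ 143.48
Area = √143.48 ≈ 11.9783

Area = 11.98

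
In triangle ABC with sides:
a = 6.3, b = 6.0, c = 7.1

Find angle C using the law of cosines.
c² = a² + b² − 2ab·cos(C)  ⇒  cos(C) = (a² + b² − c²)/(2ab)
cos(C) = (6.3² + 6.0² − 7.1²)/(2·6.3·6.0) = (39.69 + 36 − 50.41)/75.6 = 25.28/75.6 ≈ 0.334392
C = arccos(0.334392) ≈ 70.4645°

C = 70.46°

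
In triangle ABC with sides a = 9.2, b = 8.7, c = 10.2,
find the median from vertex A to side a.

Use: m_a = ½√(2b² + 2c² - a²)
m_a = ½√(2·8.7² + 2·10.2² − 9.2²) = ½√(2·75.69 + 2·104.04 − 84.64) = ½√(151.38 + 208.08 − 84.64) = ½√274.82
√274.82 ≈ 16.5777, so m_a ≈ 8.28885

m_a = 8.289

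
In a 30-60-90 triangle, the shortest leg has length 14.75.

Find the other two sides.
In a 30-60-90 triangle the sides are in ratio 1 : √3 : 2 (short leg : long leg : hypotenuse).
Long leg = 14.75·√3 ≈ 14.75·1.73205 ≈ 25.5477
Hypotenuse = 2·14.75 = 29.5

Long leg = 14.75√3 = 25.55, Hypotenuse = 29.5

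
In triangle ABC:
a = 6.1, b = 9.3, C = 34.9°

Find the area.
Two sides and the included angle (SAS): A = ½·a·b·sin(C) = ½·6.1·9.3·sin(34.9°)
sin(34.9°) ≈ 0.572146
A ≈ ½·56.73·0.572146 = 28.365·0.572146 ≈ 16.2289

Area = 16.23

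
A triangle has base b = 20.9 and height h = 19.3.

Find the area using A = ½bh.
A = ½·b·h = ½·20.9·19.3 = ½·403.37 = 201.685

Area = 201.685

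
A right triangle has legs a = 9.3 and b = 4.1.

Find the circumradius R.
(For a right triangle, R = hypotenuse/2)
Hypotenuse c = √(a² + b²) = √(86.49 + 16.81) = √103.3 ≈ 10.1637
R = c/2 ≈ 10.1637/2 ≈ 5.08183

R = 5.082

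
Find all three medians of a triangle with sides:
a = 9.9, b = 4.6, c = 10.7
Median formula: m_a = ½√(2b² + 2c² − a²) (and cyclically). a² = 98.01, b² = 21.16, c² = 114.49.
m_a = ½√(2·21.16 + 2·114.49 − 98.01) = ½√173.29 ≈ ½·13.164 ≈ 6.58198
m_b = ½√(2·98.01 + 2·114.49 − 21.16) = ½√403.84 ≈ ½·20.0958 ≈ 10.0479
m_c = ½√(2·98.01 + 2·21.16 − 114.49) = ½√123.85 ≈ ½·11.1288 ≈ 5.5644

m_a = 6.582, m_b = 10.05, m_c = 5.564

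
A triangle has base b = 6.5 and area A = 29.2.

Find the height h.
A = ½·b·h  ⇒  h = 2A/b = 2·29.2/6.5 = 58.4/6.5 ≈ 8.98462

h = 8.985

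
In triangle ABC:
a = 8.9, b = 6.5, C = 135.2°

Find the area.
Two sides and the included angle (SAS): A = ½·a·b·sin(C) = ½·8.9·6.5·sin(135.2°)
sin(135.2°) ≈ 0.704634
A ≈ ½·57.85·0.704634 = 28.925·0.704634 ≈ 20.3815

Area = 20.38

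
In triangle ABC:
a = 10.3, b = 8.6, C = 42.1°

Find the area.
Two sides and the included angle (SAS): A = ½·a·b·sin(C) = ½·10.3·8.6·sin(42.1°)
sin(42.1°) ≈ 0.670427
A ≈ ½·88.58·0.670427 = 44.29·0.670427 ≈ 29.6932

Area = 29.69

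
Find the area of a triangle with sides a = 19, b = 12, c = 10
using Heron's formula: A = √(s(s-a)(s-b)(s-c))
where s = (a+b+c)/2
s = (19 + 12 + 10)/2 = 41/2 = 20.5
s − a = 1.5, s − b = 8.5, s − c = 10.5
s(s−a)(s−b)(s−c) = 20.5·1.5·8.5·10.5 = 2744.4375
Area = √2744.4375 ≈ 52.3874

s = 20.5, Area = 52.39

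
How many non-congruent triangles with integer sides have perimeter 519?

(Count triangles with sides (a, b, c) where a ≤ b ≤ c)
Let a ≤ b ≤ c with a + b + c = 519. The only binding inequality is a + b > c, i.e. 519 − c > c, so c < 519/2; and c ≥ 519/3 since c is the largest side.
So 173 ≤ c ≤ 259. For each c, b runs from ⌈(519 − c)/2⌉ up to c (then a = 519 − b − c satisfies 1 ≤ a ≤ b automatically), giving c − ⌈(519 − c)/2⌉ + 1 choices.
Summing over c: 1 + 2 + 4 + 5 + … + 128 + 130  (87 terms, c = 173, …, 259) = 5677
Check (closed form: nearest integer to p²/48 for even p, (p+3)²/48 for odd p): (519+3)²/48 = 522²/48 = 272484/48 ≈ 5676.75 → 5677

5677 triangles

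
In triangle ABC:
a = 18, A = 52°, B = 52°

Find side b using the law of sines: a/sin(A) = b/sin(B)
a/sin(A) = b/sin(B)  ⇒  b = a·sin(B)/sin(A) = 18·sin(52°)/sin(52°)
sin(52°) ≈ 0.788011, sin(52°) ≈ 0.788011
b ≈ 18·0.788011/0.788011 ≈ 14.1842/0.788011 ≈ 18

b = 18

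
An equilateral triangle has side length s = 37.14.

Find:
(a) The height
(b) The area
(a) The height splits the triangle into two 30-60-90 halves: h = s·√3/2 = 37.14·1.73205/2 ≈ 64.3284/2 ≈ 32.1642
(b) Area = (√3/4)·s² = (√3/4)·37.14² = (√3/4)·1379.3796 ≈ 0.433013·1379.3796 ≈ 597.289

Height = 32.16, Area = 597.3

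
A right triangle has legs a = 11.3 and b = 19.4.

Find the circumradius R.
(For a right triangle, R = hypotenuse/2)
Hypotenuse c = √(a² + b²) = √(127.69 + 376.36) = √504.05 ≈ 22.4511
R = c/2 ≈ 22.4511/2 ≈ 11.2255

R = 11.23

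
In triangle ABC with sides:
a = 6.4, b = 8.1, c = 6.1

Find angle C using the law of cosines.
c² = a² + b² − 2ab·cos(C)  ⇒  cos(C) = (a² + b² − c²)/(2ab)
cos(C) = (6.4² + 8.1² − 6.1²)/(2·6.4·8.1) = (40.96 + 65.61 − 37.21)/103.68 = 69.36/103.68 ≈ 0.668981
C = arccos(0.668981) ≈ 48.0115°

C = 48.01°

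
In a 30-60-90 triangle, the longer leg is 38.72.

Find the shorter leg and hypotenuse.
In a 30-60-90 triangle the sides are in ratio 1 : √3 : 2, so short leg = long leg/√3 and hypotenuse = 2·(short leg).
Short leg = 38.72/√3 ≈ 38.72/1.73205 ≈ 22.355
Hypotenuse = 2·22.355 ≈ 44.71

Short leg = 22.36, Hypotenuse = 44.71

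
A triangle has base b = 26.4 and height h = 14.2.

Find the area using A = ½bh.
A = ½·b·h = ½·26.4·14.2 = ½·374.88 = 187.44

Area = 187.44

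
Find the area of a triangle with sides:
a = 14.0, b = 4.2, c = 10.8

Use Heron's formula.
s = (14.0 + 4.2 + 10.8)/2 = 29/2 = 14.5
s − a = 0.5, s − b = 10.3, s − c = 3.7
s(s−a)(s−b)(s−c) = 14.5·0.5·10.3·3.7 ≈ 276.298
Area = √276.298 ≈ 16.6222

Area = 16.62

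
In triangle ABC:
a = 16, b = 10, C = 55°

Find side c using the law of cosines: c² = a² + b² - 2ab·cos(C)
c² = 16² + 10² − 2·16·10·cos(55°)
cos(55°) ≈ 0.573576
c² ≈ 256 + 100 − 320·(0.573576) ≈ 356 − 183.544 ≈ 172.456
c ≈ √172.456 ≈ 13.1322

c = 13.13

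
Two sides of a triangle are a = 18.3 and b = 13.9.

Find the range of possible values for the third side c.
Triangle inequality: |a − b| < c < a + b
|a − b| = |18.3 − 13.9| = 4.4
a + b = 18.3 + 13.9 = 32.2

4.4 < c < 32.2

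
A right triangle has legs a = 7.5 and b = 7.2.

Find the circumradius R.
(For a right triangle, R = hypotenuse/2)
Hypotenuse c = √(a² + b²) = √(56.25 + 51.84) = √108.09 ≈ 10.3966
R = c/2 ≈ 10.3966/2 ≈ 5.19832

R = 5.198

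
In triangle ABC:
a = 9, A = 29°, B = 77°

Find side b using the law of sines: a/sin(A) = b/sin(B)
a/sin(A) = b/sin(B)  ⇒  b = a·sin(B)/sin(A) = 9·sin(77°)/sin(29°)
sin(77°) ≈ 0.97437, sin(29°) ≈ 0.48481
b ≈ 9·0.97437/0.48481 ≈ 8.76933/0.48481 ≈ 18.0882

b = 18.09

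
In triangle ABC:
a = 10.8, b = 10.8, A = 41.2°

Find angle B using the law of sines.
a/sin(A) = b/sin(B)  ⇒  sin(B) = b·sin(A)/a = 10.8·sin(41.2°)/10.8
sin(41.2°) ≈ 0.658689
sin(B) ≈ 10.8·0.658689/10.8 ≈ 7.11385/10.8 ≈ 0.658689
B = arcsin(0.658689) ≈ 41.2°
(Since b ≤ a we need B ≤ A, so the obtuse alternative 180° − 41.2° ≈ 138.8° is rejected.)

B = 41.2°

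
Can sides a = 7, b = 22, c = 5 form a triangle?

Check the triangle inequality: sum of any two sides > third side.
a + b vs c: 7 + 22 = 29 > 5  ✓
a + c vs b: 7 + 5 = 12 ≤ 22  ✗
b + c vs a: 22 + 5 = 27 > 7  ✓

No: 7 + 5 = 12 is not > 22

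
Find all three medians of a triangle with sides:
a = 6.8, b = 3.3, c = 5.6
Median formula: m_a = ½√(2b² + 2c² − a²) (and cyclically). a² = 46.24, b² = 10.89, c² = 31.36.
m_a = ½√(2·10.89 + 2·31.36 − 46.24) = ½√38.26 ≈ ½·6.18547 ≈ 3.09273
m_b = ½√(2·46.24 + 2·31.36 − 10.89) = ½√144.31 ≈ ½·12.0129 ≈ 6.00645
m_c = ½√(2·46.24 + 2·10.89 − 31.36) = ½√82.9 ≈ ½·9.10494 ≈ 4.55247

m_a = 3.093, m_b = 6.006, m_c = 4.552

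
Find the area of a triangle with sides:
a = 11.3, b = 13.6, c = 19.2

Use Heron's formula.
s = (11.3 + 13.6 + 19.2)/2 = 44.1/2 = 22.05
s − a = 10.75, s − b = 8.45, s − c = 2.85
s(s−a)(s−b)(s−c) = 22.05·10.75·8.45·2.85 ≈ 5708.46
Area = √5708.46 ≈ 75.5543

Area = 75.55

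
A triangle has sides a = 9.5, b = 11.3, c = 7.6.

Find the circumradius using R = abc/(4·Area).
First find the area with Heron's formula.
s = (9.5 + 11.3 + 7.6)/2 = 14.2
Area = √(s(s−a)(s−b)(s−c)) = √(14.2·4.7·2.9·6.6) ≈ √1277.4 ≈ 35.7408
abc = 9.5·11.3·7.6 = 815.86
R = abc/(4·Area) ≈ 815.86/(4·35.7408) = 815.86/142.963 ≈ 5.70679

R = 5.707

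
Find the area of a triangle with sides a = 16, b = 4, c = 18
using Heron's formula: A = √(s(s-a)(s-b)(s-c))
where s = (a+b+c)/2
s = (16 + 4 + 18)/2 = 38/2 = 19
s − a = 3, s − b = 15, s − c = 1
s(s−a)(s−b)(s−c) = 19·3·15·1 = 855
Area = √855 ≈ 29.2404

s = 19.0, Area = 29.24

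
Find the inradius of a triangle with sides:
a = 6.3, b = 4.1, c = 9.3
r = Area/s where s is the semi-perimeter.
s = (6.3 + 4.1 + 9.3)/2 = 19.7/2 = 9.85
Area = √(s(s−a)(s−b)(s−c)) = √(9.85·3.55·5.75·0.55) ≈ √110.585 ≈ 10.5159
r ≈ 10.5159/9.85 ≈ 1.06761

r = 1.068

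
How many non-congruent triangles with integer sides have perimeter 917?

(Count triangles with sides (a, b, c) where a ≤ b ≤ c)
Let a ≤ b ≤ c with a + b + c = 917. The only binding inequality is a + b > c, i.e. 917 − c > c, so c < 917/2; and c ≥ 917/3 since c is the largest side.
So 306 ≤ c ≤ 458. For each c, b runs from ⌈(917 − c)/2⌉ up to c (then a = 917 − b − c satisfies 1 ≤ a ≤ b automatically), giving c − ⌈(917 − c)/2⌉ + 1 choices.
Summing over c: 1 + 3 + 4 + 6 + … + 228 + 229  (153 terms, c = 306, …, 458) = 17633
Check (closed form: nearest integer to p²/48 for even p, (p+3)²/48 for odd p): (917+3)²/48 = 920²/48 = 846400/48 ≈ 17633.33 → 17633

17633 triangles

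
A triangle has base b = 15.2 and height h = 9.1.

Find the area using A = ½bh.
A = ½·b·h = ½·15.2·9.1 = ½·138.32 = 69.16

Area = 69.16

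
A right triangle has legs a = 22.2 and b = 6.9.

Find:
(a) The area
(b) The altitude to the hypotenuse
(a) The legs are perpendicular, so Area = ½·a·b = ½·22.2·6.9 = ½·153.18 = 76.59
(b) Hypotenuse c = √(a² + b²) = √(492.84 + 47.61) = √540.45 ≈ 23.2476
    Area = ½·c·h_c  ⇒  h_c = 2·Area/c = 153.18/23.2476 ≈ 6.58907

Area = 76.59, h_c = 6.589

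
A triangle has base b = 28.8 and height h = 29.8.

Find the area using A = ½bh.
A = ½·b·h = ½·28.8·29.8 = ½·858.24 = 429.12

Area = 429.12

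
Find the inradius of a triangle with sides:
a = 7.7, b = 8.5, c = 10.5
r = Area/s where s is the semi-perimeter.
s = (7.7 + 8.5 + 10.5)/2 = 26.7/2 = 13.35
Area = √(s(s−a)(s−b)(s−c)) = √(13.35·5.65·4.85·2.85) ≈ √1042.6 ≈ 32.2893
r ≈ 32.2893/13.35 ≈ 2.41867

r = 2.419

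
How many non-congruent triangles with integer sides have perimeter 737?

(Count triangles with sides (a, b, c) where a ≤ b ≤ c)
Let a ≤ b ≤ c with a + b + c = 737. The only binding inequality is a + b > c, i.e. 737 − c > c, so c < 737/2; and c ≥ 737/3 since c is the largest side.
So 246 ≤ c ≤ 368. For each c, b runs from ⌈(737 − c)/2⌉ up to c (then a = 737 − b − c satisfies 1 ≤ a ≤ b automatically), giving c − ⌈(737 − c)/2⌉ + 1 choices.
Summing over c: 1 + 3 + 4 + 6 + … + 183 + 184  (123 terms, c = 246, …, 368) = 11408
Check (closed form: nearest integer to p²/48 for even p, (p+3)²/48 for odd p): (737+3)²/48 = 740²/48 = 547600/48 ≈ 11408.33 → 11408

11408 triangles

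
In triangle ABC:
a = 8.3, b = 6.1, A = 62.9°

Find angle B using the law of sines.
a/sin(A) = b/sin(B)  ⇒  sin(B) = b·sin(A)/a = 6.1·sin(62.9°)/8.3
sin(62.9°) ≈ 0.890213
sin(B) ≈ 6.1·0.890213/8.3 ≈ 5.4303/8.3 ≈ 0.654253
B = arcsin(0.654253) ≈ 40.863°
(Since b ≤ a we need B ≤ A, so the obtuse alternative 180° − 40.863° ≈ 139.137° is rejected.)

B = 40.86°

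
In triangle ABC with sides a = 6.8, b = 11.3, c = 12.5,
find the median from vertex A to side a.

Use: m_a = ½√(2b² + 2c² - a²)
m_a = ½√(2·11.3² + 2·12.5² − 6.8²) = ½√(2·127.69 + 2·156.25 − 46.24) = ½√(255.38 + 312.5 − 46.24) = ½√521.64
√521.64 ≈ 22.8394, so m_a ≈ 11.4197

m_a = 11.42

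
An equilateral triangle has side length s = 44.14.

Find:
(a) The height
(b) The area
(a) The height splits the triangle into two 30-60-90 halves: h = s·√3/2 = 44.14·1.73205/2 ≈ 76.4527/2 ≈ 38.2264
(b) Area = (√3/4)·s² = (√3/4)·44.14² = (√3/4)·1948.3396 ≈ 0.433013·1948.3396 ≈ 843.656

Height = 38.23, Area = 843.7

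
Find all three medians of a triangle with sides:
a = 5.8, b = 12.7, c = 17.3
Median formula: m_a = ½√(2b² + 2c² − a²) (and cyclically). a² = 33.64, b² = 161.29, c² = 299.29.
m_a = ½√(2·161.29 + 2·299.29 − 33.64) = ½√887.52 ≈ ½·29.7913 ≈ 14.8956
m_b = ½√(2·33.64 + 2·299.29 − 161.29) = ½√504.57 ≈ ½·22.4626 ≈ 11.2313
m_c = ½√(2·33.64 + 2·161.29 − 299.29) = ½√90.57 ≈ ½·9.51683 ≈ 4.75841

m_a = 14.9, m_b = 11.23, m_c = 4.758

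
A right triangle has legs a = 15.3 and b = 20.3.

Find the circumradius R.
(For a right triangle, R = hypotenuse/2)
Hypotenuse c = √(a² + b²) = √(234.09 + 412.09) = √646.18 ≈ 25.4201
R = c/2 ≈ 25.4201/2 ≈ 12.71

R = 12.71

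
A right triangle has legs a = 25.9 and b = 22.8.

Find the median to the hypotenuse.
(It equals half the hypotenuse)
Hypotenuse c = √(a² + b²) = √(670.81 + 519.84) = √1190.65 ≈ 34.5058
Median to hypotenuse = c/2 ≈ 34.5058/2 ≈ 17.2529

Median = 17.25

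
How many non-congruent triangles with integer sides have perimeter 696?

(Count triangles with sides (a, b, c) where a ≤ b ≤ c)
Let a ≤ b ≤ c with a + b + c = 696. The only binding inequality is a + b > c, i.e. 696 − c > c, so c < 696/2; and c ≥ 696/3 since c is the largest side.
So 232 ≤ c ≤ 347. For each c, b runs from ⌈(696 − c)/2⌉ up to c (then a = 696 − b − c satisfies 1 ≤ a ≤ b automatically), giving c − ⌈(696 − c)/2⌉ + 1 choices.
Summing over c: 1 + 2 + 4 + 5 + … + 172 + 173  (116 terms, c = 232, …, 347) = 10092
Check (closed form: nearest integer to p²/48 for even p, (p+3)²/48 for odd p): 696²/48 = 484416/48 ≈ 10092.00 → 10092

10092 triangles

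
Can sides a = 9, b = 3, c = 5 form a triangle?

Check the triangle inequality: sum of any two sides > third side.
a + b vs c: 9 + 3 = 12 > 5  ✓
a + c vs b: 9 + 5 = 14 > 3  ✓
b + c vs a: 3 + 5 = 8 ≤ 9  ✗

No: 3 + 5 = 8 is not > 9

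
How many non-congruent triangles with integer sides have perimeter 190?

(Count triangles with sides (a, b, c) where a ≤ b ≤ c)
Let a ≤ b ≤ c with a + b + c = 190. The only binding inequality is a + b > c, i.e. 190 − c > c, so c < 190/2; and c ≥ 190/3 since c is the largest side.
So 64 ≤ c ≤ 94. For each c, b runs from ⌈(190 − c)/2⌉ up to c (then a = 190 − b − c satisfies 1 ≤ a ≤ b automatically), giving c − ⌈(190 − c)/2⌉ + 1 choices.
Summing over c: 2 + 3 + 5 + 6 + … + 45 + 47  (31 terms, c = 64, …, 94) = 752
Check (closed form: nearest integer to p²/48 for even p, (p+3)²/48 for odd p): 190²/48 = 36100/48 ≈ 752.08 → 752

752 triangles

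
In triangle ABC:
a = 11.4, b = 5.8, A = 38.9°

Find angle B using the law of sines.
a/sin(A) = b/sin(B)  ⇒  sin(B) = b·sin(A)/a = 5.8·sin(38.9°)/11.4
sin(38.9°) ≈ 0.627963
sin(B) ≈ 5.8·0.627963/11.4 ≈ 3.64219/11.4 ≈ 0.31949
B = arcsin(0.31949) ≈ 18.6321°
(Since b ≤ a we need B ≤ A, so the obtuse alternative 180° − 18.6321° ≈ 161.368° is rejected.)

B = 18.63°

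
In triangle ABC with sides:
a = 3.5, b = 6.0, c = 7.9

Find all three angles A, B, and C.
Law of cosines for each angle (a² = 12.25, b² = 36, c² = 62.41):
cos(A) = (b² + c² − a²)/(2bc) = (36 + 62.41 − 12.25)/(2·6.0·7.9) = 86.16/94.8 ≈ 0.908861  ⇒  A ≈ 24.6516°
cos(B) = (a² + c² − b²)/(2ac) = (12.25 + 62.41 − 36)/(2·3.5·7.9) = 38.66/55.3 ≈ 0.699096  ⇒  B ≈ 45.6455°
cos(C) = (a² + b² − c²)/(2ab) = (12.25 + 36 − 62.41)/(2·3.5·6.0) = -14.16/42 ≈ -0.337143  ⇒  C ≈ 109.703°
Check: A + B + C ≈ 180°

A = 24.65°, B = 45.65°, C = 109.7°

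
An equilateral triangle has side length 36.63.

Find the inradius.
r = Area/s with s the semi-perimeter.
Area = (√3/4)·36.63² = (√3/4)·1341.7569 ≈ 0.433013·1341.7569 ≈ 580.998
s = 3·36.63/2 = 54.945
r ≈ 580.998/54.945 ≈ 10.5742
(Equivalently r = side/(2√3) = 36.63/3.4641 ≈ 10.5742.)

r = 10.57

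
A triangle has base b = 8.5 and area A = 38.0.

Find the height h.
A = ½·b·h  ⇒  h = 2A/b = 2·38.0/8.5 = 76/8.5 ≈ 8.94118

h = 8.941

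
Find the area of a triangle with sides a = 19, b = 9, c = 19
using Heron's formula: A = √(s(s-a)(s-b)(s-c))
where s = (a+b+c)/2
s = (19 + 9 + 19)/2 = 47/2 = 23.5
s − a = 4.5, s − b = 14.5, s − c = 4.5
s(s−a)(s−b)(s−c) = 23.5·4.5·14.5·4.5 = 6900.1875
Area = √6900.1875 ≈ 83.0674

s = 23.5, Area = 83.07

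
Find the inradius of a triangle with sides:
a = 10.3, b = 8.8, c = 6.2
r = Area/s where s is the semi-perimeter.
s = (10.3 + 8.8 + 6.2)/2 = 25.3/2 = 12.65
Area = √(s(s−a)(s−b)(s−c)) = √(12.65·2.35·3.85·6.45) ≈ √738.208 ≈ 27.17
r ≈ 27.17/12.65 ≈ 2.14782

r = 2.148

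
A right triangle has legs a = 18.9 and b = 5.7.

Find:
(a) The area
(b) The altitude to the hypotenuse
(a) The legs are perpendicular, so Area = ½·a·b = ½·18.9·5.7 = ½·107.73 = 53.865
(b) Hypotenuse c = √(a² + b²) = √(357.21 + 32.49) = √389.7 ≈ 19.7408
    Area = ½·c·h_c  ⇒  h_c = 2·Area/c = 107.73/19.7408 ≈ 5.45722

Area = 53.865, h_c = 5.457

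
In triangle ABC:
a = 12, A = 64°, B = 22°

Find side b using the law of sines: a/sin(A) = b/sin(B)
a/sin(A) = b/sin(B)  ⇒  b = a·sin(B)/sin(A) = 12·sin(22°)/sin(64°)
sin(22°) ≈ 0.374607, sin(64°) ≈ 0.898794
b ≈ 12·0.374607/0.898794 ≈ 4.49528/0.898794 ≈ 5.00146

b = 5.001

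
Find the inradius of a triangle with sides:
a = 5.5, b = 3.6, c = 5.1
r = Area/s where s is the semi-perimeter.
s = (5.5 + 3.6 + 5.1)/2 = 14.2/2 = 7.1
Area = √(s(s−a)(s−b)(s−c)) = √(7.1·1.6·3.5·2) ≈ √79.52 ≈ 8.9174
r ≈ 8.9174/7.1 ≈ 1.25597

r = 1.256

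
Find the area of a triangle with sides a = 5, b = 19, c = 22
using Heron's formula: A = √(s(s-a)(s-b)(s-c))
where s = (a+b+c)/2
s = (5 + 19 + 22)/2 = 46/2 = 23
s − a = 18, s − b = 4, s − c = 1
s(s−a)(s−b)(s−c) = 23·18·4·1 = 1656
Area = √1656 ≈ 40.694

s = 23.0, Area = 40.69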